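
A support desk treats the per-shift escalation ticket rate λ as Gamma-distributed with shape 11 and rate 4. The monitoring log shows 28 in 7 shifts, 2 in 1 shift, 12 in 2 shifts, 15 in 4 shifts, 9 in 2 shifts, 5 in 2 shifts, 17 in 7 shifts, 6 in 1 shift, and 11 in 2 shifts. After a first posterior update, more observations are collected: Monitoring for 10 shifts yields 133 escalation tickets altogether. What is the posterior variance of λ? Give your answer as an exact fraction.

83/588

Total count: 28 + 2 + 12 + 15 + 9 + 5 + 17 + 6 + 11 = 105.
Total exposure: 7 + 1 + 2 + 4 + 2 + 2 + 7 + 1 + 2 = 28 shifts.
After the first batch: Gamma(11 + 105, 4 + 28) = Gamma(116, 32).
Total count 133 over total exposure 10 shifts.
After the second batch: Gamma(116 + 133, 32 + 10) = Gamma(249, 42).
Posterior variance = α'/β'² = 249/1764 = 83/588.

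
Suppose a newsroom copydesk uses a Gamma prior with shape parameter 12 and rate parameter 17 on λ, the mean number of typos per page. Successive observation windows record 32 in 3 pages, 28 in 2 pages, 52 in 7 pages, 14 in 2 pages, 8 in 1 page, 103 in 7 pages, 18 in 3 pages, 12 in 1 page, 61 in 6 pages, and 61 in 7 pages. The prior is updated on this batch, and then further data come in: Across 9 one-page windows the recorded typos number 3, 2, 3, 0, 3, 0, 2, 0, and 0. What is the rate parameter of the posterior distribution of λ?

65

Total count: 32 + 28 + 52 + 14 + 8 + 103 + 18 + 12 + 61 + 61 = 389.
Total exposure: 3 + 2 + 7 + 2 + 1 + 7 + 3 + 1 + 6 + 7 = 39 pages.
After the first batch: Gamma(12 + 389, 17 + 39) = Gamma(401, 56).
Total count: 3 + 2 + 3 + 0 + 3 + 0 + 2 + 0 + 0 = 13.
Total exposure: 9 pages.
After the second batch: Gamma(401 + 13, 56 + 9) = Gamma(414, 65).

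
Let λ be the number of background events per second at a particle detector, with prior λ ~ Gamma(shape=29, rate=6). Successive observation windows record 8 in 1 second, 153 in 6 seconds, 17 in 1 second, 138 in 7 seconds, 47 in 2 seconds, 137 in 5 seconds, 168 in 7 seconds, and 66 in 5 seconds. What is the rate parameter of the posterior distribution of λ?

Total count: 8 + 153 + 17 + 138 + 47 + 137 + 168 + 66 = 734.
Total exposure: 1 + 6 + 1 + 7 + 2 + 5 + 7 + 5 = 34 seconds.
Posterior: α' = 29 + 734 = 763, β' = 6 + 34 = 40.

40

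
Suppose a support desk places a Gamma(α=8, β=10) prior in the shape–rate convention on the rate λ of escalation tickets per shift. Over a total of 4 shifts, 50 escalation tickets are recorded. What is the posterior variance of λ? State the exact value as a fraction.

Total count 50 over total exposure 4 shifts.
Gamma(α, β) with Poisson data over total exposure Σt gives posterior Gamma(α+Σx, β+Σt) = Gamma(58, 14).
Posterior variance = α'/β'² = 58/196 = 29/98.

29/98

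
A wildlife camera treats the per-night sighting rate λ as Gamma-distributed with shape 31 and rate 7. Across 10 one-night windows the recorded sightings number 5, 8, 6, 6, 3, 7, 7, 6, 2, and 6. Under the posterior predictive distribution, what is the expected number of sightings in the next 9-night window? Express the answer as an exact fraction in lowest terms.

783/17

Total count: 5 + 8 + 6 + 6 + 3 + 7 + 7 + 6 + 2 + 6 = 56.
Total exposure: 10 nights.
Posterior: α' = 31 + 56 = 87, β' = 7 + 10 = 17.
Predictive mean over a 9-night window = T·E[λ|data] = 9·87/17 = 783/17.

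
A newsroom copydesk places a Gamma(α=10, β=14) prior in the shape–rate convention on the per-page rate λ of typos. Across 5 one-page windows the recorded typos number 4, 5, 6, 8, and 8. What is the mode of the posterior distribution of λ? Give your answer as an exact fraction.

40/19

Total count: 4 + 5 + 6 + 8 + 8 = 31.
Total exposure: 5 pages.
Posterior: α' = 10 + 31 = 41, β' = 14 + 5 = 19.
Posterior mode = (α'−1)/β' = 40/19.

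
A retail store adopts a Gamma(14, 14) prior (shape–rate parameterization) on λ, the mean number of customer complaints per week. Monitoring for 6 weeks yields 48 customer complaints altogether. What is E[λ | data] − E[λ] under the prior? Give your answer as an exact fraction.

Total count 48 over total exposure 6 weeks.
Gamma(α, β) with Poisson data over total exposure Σt gives posterior Gamma(α+Σx, β+Σt) = Gamma(62, 20).
Posterior mean = 62/20 = 31/10; prior mean = 14/14 = 1. Difference = 31/10 − 1 = 21/10.

21/10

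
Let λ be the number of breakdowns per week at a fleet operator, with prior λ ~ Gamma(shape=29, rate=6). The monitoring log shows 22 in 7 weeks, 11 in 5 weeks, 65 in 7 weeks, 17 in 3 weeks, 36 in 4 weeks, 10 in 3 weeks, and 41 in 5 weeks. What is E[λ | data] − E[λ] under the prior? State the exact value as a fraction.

Total count: 22 + 11 + 65 + 17 + 36 + 10 + 41 = 202.
Total exposure: 7 + 5 + 7 + 3 + 4 + 3 + 5 = 34 weeks.
Posterior: α' = 29 + 202 = 231, β' = 6 + 34 = 40.
Posterior mean = 231/40 = 231/40; prior mean = 29/6 = 29/6. Difference = 231/40 − 29/6 = 113/120.

113/120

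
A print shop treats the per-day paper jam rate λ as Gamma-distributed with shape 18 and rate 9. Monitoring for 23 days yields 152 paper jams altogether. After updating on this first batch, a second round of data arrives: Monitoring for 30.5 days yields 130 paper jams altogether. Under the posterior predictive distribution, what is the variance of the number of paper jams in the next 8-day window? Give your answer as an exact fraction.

Total count 152 over total exposure 23 days.
After the first batch: Gamma(18 + 152, 9 + 23) = Gamma(170, 32).
Total count 130 over total exposure 30.5 days.
After the second batch: Gamma(170 + 130, 32 + 30.5) = Gamma(300, 125/2).
The posterior predictive for a window of length T is Negative Binomial with variance T·α'·(β'+T)/β'² = 8·300·(141/2)/(15625/4) = 27072/625.

27072/625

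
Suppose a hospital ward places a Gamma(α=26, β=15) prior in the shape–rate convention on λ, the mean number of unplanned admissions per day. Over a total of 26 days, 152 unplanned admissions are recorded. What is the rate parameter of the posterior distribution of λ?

Total count 152 over total exposure 26 days.
Posterior: α' = 26 + 152 = 178, β' = 15 + 26 = 41.

41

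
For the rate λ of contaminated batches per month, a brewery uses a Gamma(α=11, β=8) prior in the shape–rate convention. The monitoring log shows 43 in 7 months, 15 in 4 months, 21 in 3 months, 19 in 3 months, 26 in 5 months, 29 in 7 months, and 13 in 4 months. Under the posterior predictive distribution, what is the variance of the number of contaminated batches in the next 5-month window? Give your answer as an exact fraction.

Total count: 43 + 15 + 21 + 19 + 26 + 29 + 13 = 166.
Total exposure: 7 + 4 + 3 + 3 + 5 + 7 + 4 = 33 months.
Posterior: α' = 11 + 166 = 177, β' = 8 + 33 = 41.
The posterior predictive for a window of length T is Negative Binomial with variance T·α'·(β'+T)/β'² = 5·177·46/1681 = 40710/1681.

40710/1681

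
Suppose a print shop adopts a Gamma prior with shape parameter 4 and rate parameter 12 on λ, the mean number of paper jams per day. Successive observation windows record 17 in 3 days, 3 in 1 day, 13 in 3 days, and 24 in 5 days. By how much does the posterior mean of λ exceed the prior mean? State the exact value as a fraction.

53/24

Total count: 17 + 3 + 13 + 24 = 57.
Total exposure: 3 + 1 + 3 + 5 = 12 days.
By Gamma–Poisson conjugacy, the posterior is Gamma(α + Σx, β + Σt) = Gamma(4 + 57, 12 + 12) = Gamma(61, 24).
Posterior mean = 61/24 = 61/24; prior mean = 4/12 = 1/3. Difference = 61/24 − 1/3 = 53/24.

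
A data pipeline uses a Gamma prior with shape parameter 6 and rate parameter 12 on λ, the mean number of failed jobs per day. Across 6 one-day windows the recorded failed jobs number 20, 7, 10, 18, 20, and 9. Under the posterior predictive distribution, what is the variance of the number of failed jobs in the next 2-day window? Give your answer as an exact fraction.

100/9

Total count: 20 + 7 + 10 + 18 + 20 + 9 = 84.
Total exposure: 6 days.
Conjugate update: add total count to the shape and total exposure to the rate, giving Gamma(90, 18).
The posterior predictive for a window of length T is Negative Binomial with variance T·α'·(β'+T)/β'² = 2·90·20/324 = 100/9.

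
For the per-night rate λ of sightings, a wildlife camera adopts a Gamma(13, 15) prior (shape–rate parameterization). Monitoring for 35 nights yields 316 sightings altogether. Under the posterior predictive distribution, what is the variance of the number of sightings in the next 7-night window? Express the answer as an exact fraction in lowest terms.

131271/2500

Total count 316 over total exposure 35 nights.
Posterior: α' = 13 + 316 = 329, β' = 15 + 35 = 50.
The posterior predictive for a window of length T is Negative Binomial with variance T·α'·(β'+T)/β'² = 7·329·57/2500 = 131271/2500.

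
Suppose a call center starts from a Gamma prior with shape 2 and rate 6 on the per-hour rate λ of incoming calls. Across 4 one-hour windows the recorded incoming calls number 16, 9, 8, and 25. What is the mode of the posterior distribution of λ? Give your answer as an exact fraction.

Total count: 16 + 9 + 8 + 25 = 58.
Total exposure: 4 hours.
The Gamma prior is conjugate for the Poisson rate, so λ | data ~ Gamma(2+58, 6+4) = Gamma(60, 10).
Posterior mode = (α'−1)/β' = 59/10.

59/10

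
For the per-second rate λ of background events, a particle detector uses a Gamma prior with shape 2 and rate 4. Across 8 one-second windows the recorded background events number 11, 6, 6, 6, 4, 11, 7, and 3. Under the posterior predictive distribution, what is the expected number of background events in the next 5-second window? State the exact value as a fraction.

70/3

Total count: 11 + 6 + 6 + 6 + 4 + 11 + 7 + 3 = 54.
Total exposure: 8 seconds.
Posterior: α' = 2 + 54 = 56, β' = 4 + 8 = 12.
Predictive mean over a 5-second window = T·E[λ|data] = 5·56/12 = 70/3.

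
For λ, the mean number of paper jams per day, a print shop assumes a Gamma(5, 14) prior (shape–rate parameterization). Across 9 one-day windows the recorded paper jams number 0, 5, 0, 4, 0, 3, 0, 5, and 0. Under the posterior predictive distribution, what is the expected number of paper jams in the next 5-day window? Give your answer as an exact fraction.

110/23

Total count: 0 + 5 + 0 + 4 + 0 + 3 + 0 + 5 + 0 = 17.
Total exposure: 9 days.
The Gamma prior is conjugate for the Poisson rate, so λ | data ~ Gamma(5+17, 14+9) = Gamma(22, 23).
Predictive mean over a 5-day window = T·E[λ|data] = 5·22/23 = 110/23.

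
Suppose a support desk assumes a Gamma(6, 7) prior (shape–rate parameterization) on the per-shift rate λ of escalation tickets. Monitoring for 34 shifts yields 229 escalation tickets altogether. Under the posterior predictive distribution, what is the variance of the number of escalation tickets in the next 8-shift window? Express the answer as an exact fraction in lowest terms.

Total count 229 over total exposure 34 shifts.
Gamma(α, β) with Poisson data over total exposure Σt gives posterior Gamma(α+Σx, β+Σt) = Gamma(235, 41).
The posterior predictive for a window of length T is Negative Binomial with variance T·α'·(β'+T)/β'² = 8·235·49/1681 = 92120/1681.

92120/1681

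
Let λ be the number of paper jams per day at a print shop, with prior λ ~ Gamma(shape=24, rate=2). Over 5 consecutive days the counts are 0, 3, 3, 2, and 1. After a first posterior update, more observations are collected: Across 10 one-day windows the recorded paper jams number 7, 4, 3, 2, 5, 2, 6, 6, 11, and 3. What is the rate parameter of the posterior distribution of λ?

17

Total count: 0 + 3 + 3 + 2 + 1 = 9.
Total exposure: 5 days.
After the first batch: Gamma(24 + 9, 2 + 5) = Gamma(33, 7).
Total count: 7 + 4 + 3 + 2 + 5 + 2 + 6 + 6 + 11 + 3 = 49.
Total exposure: 10 days.
After the second batch: Gamma(33 + 49, 7 + 10) = Gamma(82, 17).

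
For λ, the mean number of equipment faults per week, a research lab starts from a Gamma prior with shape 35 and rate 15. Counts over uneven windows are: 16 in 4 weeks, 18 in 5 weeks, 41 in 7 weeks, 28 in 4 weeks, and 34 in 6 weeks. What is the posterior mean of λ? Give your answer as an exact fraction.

172/41

Total count: 16 + 18 + 41 + 28 + 34 = 137.
Total exposure: 4 + 5 + 7 + 4 + 6 = 26 weeks.
Posterior: α' = 35 + 137 = 172, β' = 15 + 26 = 41.
Posterior mean = α'/β' = 172/41.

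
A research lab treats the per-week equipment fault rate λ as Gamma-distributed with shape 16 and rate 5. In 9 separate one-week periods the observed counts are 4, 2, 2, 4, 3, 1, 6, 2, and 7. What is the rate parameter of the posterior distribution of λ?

14

Total count: 4 + 2 + 2 + 4 + 3 + 1 + 6 + 2 + 7 = 31.
Total exposure: 9 weeks.
By Gamma–Poisson conjugacy, the posterior is Gamma(α + Σx, β + Σt) = Gamma(16 + 31, 5 + 9) = Gamma(47, 14).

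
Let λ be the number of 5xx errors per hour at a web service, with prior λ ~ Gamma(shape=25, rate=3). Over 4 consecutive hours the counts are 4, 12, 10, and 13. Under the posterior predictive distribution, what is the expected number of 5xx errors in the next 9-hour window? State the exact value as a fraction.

576/7

Total count: 4 + 12 + 10 + 13 = 39.
Total exposure: 4 hours.
The Gamma prior is conjugate for the Poisson rate, so λ | data ~ Gamma(25+39, 3+4) = Gamma(64, 7).
Predictive mean over a 9-hour window = T·E[λ|data] = 9·64/7 = 576/7.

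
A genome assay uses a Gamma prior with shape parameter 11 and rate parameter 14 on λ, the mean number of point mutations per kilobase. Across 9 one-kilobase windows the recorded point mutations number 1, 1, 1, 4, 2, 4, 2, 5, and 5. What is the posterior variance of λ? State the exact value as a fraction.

36/529

Total count: 1 + 1 + 1 + 4 + 2 + 4 + 2 + 5 + 5 = 25.
Total exposure: 9 kilobases.
The Gamma prior is conjugate for the Poisson rate, so λ | data ~ Gamma(11+25, 14+9) = Gamma(36, 23).
Posterior variance = α'/β'² = 36/529.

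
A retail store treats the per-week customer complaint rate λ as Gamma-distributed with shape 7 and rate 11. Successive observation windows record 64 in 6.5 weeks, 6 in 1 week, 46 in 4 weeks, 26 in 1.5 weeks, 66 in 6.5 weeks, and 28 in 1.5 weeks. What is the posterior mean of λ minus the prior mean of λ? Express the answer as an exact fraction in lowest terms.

Total count: 64 + 6 + 46 + 26 + 66 + 28 = 236.
Total exposure: 6.5 + 1 + 4 + 1.5 + 6.5 + 1.5 = 21 weeks.
By Gamma–Poisson conjugacy, the posterior is Gamma(α + Σx, β + Σt) = Gamma(7 + 236, 11 + 21) = Gamma(243, 32).
Posterior mean = 243/32 = 243/32; prior mean = 7/11 = 7/11. Difference = 243/32 − 7/11 = 2449/352.

2449/352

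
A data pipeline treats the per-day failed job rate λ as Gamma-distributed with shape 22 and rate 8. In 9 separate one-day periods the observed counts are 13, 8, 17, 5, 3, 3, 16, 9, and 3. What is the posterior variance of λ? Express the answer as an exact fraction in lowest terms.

Total count: 13 + 8 + 17 + 5 + 3 + 3 + 16 + 9 + 3 = 77.
Total exposure: 9 days.
The Gamma prior is conjugate for the Poisson rate, so λ | data ~ Gamma(22+77, 8+9) = Gamma(99, 17).
Posterior variance = α'/β'² = 99/289.

99/289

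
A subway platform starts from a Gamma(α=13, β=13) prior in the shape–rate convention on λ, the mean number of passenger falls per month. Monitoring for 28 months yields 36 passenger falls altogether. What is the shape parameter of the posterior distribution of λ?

49

Total count 36 over total exposure 28 months.
By Gamma–Poisson conjugacy, the posterior is Gamma(α + Σx, β + Σt) = Gamma(13 + 36, 13 + 28) = Gamma(49, 41).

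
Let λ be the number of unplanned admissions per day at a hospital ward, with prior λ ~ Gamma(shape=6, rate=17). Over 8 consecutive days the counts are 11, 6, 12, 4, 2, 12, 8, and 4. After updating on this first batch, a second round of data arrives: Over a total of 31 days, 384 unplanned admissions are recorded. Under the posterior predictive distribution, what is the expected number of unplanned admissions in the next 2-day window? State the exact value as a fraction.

Total count: 11 + 6 + 12 + 4 + 2 + 12 + 8 + 4 = 59.
Total exposure: 8 days.
After the first batch: Gamma(6 + 59, 17 + 8) = Gamma(65, 25).
Total count 384 over total exposure 31 days.
After the second batch: Gamma(65 + 384, 25 + 31) = Gamma(449, 56).
Predictive mean over a 2-day window = T·E[λ|data] = 2·449/56 = 449/28.

449/28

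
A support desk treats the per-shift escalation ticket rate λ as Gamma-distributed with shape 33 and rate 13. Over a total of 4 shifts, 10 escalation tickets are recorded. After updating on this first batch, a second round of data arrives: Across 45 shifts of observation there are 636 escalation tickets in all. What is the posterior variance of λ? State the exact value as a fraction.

Total count 10 over total exposure 4 shifts.
After the first batch: Gamma(33 + 10, 13 + 4) = Gamma(43, 17).
Total count 636 over total exposure 45 shifts.
After the second batch: Gamma(43 + 636, 17 + 45) = Gamma(679, 62).
Posterior variance = α'/β'² = 679/3844.

679/3844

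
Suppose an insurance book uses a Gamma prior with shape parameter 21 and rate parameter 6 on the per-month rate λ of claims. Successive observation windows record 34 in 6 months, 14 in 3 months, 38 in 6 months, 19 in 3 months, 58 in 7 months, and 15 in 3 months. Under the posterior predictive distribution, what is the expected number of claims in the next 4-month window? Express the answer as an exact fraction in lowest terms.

398/17

Total count: 34 + 14 + 38 + 19 + 58 + 15 = 178.
Total exposure: 6 + 3 + 6 + 3 + 7 + 3 = 28 months.
Posterior: α' = 21 + 178 = 199, β' = 6 + 28 = 34.
Predictive mean over a 4-month window = T·E[λ|data] = 4·199/34 = 398/17.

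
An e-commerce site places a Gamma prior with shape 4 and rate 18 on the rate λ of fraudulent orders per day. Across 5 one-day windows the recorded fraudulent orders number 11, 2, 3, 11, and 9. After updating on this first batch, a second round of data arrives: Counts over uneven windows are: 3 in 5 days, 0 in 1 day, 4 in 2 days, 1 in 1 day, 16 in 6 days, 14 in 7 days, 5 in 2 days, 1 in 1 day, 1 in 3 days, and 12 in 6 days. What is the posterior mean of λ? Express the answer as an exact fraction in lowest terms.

97/57

Total count: 11 + 2 + 3 + 11 + 9 = 36.
Total exposure: 5 days.
After the first batch: Gamma(4 + 36, 18 + 5) = Gamma(40, 23).
Total count: 3 + 0 + 4 + 1 + 16 + 14 + 5 + 1 + 1 + 12 = 57.
Total exposure: 5 + 1 + 2 + 1 + 6 + 7 + 2 + 1 + 3 + 6 = 34 days.
After the second batch: Gamma(40 + 57, 23 + 34) = Gamma(97, 57).
Posterior mean = α'/β' = 97/57.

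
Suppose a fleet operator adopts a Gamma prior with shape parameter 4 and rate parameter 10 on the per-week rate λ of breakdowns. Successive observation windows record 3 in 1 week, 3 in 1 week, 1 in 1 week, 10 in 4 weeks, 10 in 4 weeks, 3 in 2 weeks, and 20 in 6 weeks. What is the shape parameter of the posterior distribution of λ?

Total count: 3 + 3 + 1 + 10 + 10 + 3 + 20 = 50.
Total exposure: 1 + 1 + 1 + 4 + 4 + 2 + 6 = 19 weeks.
Conjugate update: add total count to the shape and total exposure to the rate, giving Gamma(54, 29).

54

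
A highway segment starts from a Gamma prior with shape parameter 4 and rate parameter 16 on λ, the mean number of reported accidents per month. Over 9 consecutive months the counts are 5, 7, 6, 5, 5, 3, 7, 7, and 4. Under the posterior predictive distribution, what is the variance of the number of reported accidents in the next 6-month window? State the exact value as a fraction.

9858/625

Total count: 5 + 7 + 6 + 5 + 5 + 3 + 7 + 7 + 4 = 49.
Total exposure: 9 months.
Posterior: α' = 4 + 49 = 53, β' = 16 + 9 = 25.
The posterior predictive for a window of length T is Negative Binomial with variance T·α'·(β'+T)/β'² = 6·53·31/625 = 9858/625.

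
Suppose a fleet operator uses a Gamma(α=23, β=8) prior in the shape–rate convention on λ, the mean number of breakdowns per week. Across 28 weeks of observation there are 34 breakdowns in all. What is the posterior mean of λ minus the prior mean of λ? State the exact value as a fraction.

Total count 34 over total exposure 28 weeks.
Posterior: α' = 23 + 34 = 57, β' = 8 + 28 = 36.
Posterior mean = 57/36 = 19/12; prior mean = 23/8 = 23/8. Difference = 19/12 − 23/8 = -31/24.

-31/24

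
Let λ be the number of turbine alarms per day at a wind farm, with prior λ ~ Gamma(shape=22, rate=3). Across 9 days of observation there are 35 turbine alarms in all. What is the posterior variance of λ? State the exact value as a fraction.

19/48

Total count 35 over total exposure 9 days.
The Gamma prior is conjugate for the Poisson rate, so λ | data ~ Gamma(22+35, 3+9) = Gamma(57, 12).
Posterior variance = α'/β'² = 57/144 = 19/48.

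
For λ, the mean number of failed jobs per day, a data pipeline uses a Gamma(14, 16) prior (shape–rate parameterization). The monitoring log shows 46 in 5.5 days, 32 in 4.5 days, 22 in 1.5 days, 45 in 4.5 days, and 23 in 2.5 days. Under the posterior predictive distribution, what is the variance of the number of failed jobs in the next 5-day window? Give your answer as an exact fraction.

143780/4761

Total count: 46 + 32 + 22 + 45 + 23 = 168.
Total exposure: 5.5 + 4.5 + 1.5 + 4.5 + 2.5 = 18.5 days.
Posterior: α' = 14 + 168 = 182, β' = 16 + 18.5 = 69/2.
The posterior predictive for a window of length T is Negative Binomial with variance T·α'·(β'+T)/β'² = 5·182·(79/2)/(4761/4) = 143780/4761.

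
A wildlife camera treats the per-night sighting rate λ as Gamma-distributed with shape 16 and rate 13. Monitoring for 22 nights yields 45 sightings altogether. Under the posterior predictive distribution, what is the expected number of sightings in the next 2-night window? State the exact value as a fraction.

Total count 45 over total exposure 22 nights.
Posterior: α' = 16 + 45 = 61, β' = 13 + 22 = 35.
Predictive mean over a 2-night window = T·E[λ|data] = 2·61/35 = 122/35.

122/35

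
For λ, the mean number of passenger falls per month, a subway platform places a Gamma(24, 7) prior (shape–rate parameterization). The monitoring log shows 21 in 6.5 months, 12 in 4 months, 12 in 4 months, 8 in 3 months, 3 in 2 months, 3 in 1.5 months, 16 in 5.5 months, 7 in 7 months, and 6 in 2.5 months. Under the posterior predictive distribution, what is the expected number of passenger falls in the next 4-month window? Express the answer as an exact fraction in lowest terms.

Total count: 21 + 12 + 12 + 8 + 3 + 3 + 16 + 7 + 6 = 88.
Total exposure: 6.5 + 4 + 4 + 3 + 2 + 1.5 + 5.5 + 7 + 2.5 = 36 months.
The Gamma prior is conjugate for the Poisson rate, so λ | data ~ Gamma(24+88, 7+36) = Gamma(112, 43).
Predictive mean over a 4-month window = T·E[λ|data] = 4·112/43 = 448/43.

448/43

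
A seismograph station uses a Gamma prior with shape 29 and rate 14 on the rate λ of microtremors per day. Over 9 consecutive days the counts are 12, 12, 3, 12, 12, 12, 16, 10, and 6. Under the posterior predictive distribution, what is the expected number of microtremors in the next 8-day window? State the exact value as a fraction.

Total count: 12 + 12 + 3 + 12 + 12 + 12 + 16 + 10 + 6 = 95.
Total exposure: 9 days.
The Gamma prior is conjugate for the Poisson rate, so λ | data ~ Gamma(29+95, 14+9) = Gamma(124, 23).
Predictive mean over an 8-day window = T·E[λ|data] = 8·124/23 = 992/23.

992/23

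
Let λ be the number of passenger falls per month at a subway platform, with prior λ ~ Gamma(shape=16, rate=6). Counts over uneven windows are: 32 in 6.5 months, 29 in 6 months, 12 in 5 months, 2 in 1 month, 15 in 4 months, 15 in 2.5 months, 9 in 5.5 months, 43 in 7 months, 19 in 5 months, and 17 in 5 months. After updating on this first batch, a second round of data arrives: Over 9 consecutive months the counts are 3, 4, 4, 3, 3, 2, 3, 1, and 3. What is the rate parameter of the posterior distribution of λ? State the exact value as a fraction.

Total count: 32 + 29 + 12 + 2 + 15 + 15 + 9 + 43 + 19 + 17 = 193.
Total exposure: 6.5 + 6 + 5 + 1 + 4 + 2.5 + 5.5 + 7 + 5 + 5 = 47.5 months.
After the first batch: Gamma(16 + 193, 6 + 47.5) = Gamma(209, 107/2).
Total count: 3 + 4 + 4 + 3 + 3 + 2 + 3 + 1 + 3 = 26.
Total exposure: 9 months.
After the second batch: Gamma(209 + 26, 107/2 + 9) = Gamma(235, 125/2).

125/2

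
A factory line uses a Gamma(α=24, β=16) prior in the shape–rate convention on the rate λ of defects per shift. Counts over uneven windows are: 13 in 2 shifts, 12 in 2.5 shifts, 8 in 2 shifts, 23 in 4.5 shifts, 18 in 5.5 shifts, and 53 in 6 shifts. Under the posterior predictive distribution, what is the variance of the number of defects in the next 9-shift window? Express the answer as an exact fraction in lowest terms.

Total count: 13 + 12 + 8 + 23 + 18 + 53 = 127.
Total exposure: 2 + 2.5 + 2 + 4.5 + 5.5 + 6 = 22.5 shifts.
Gamma(α, β) with Poisson data over total exposure Σt gives posterior Gamma(α+Σx, β+Σt) = Gamma(151, 77/2).
The posterior predictive for a window of length T is Negative Binomial with variance T·α'·(β'+T)/β'² = 9·151·(95/2)/(5929/4) = 258210/5929.

258210/5929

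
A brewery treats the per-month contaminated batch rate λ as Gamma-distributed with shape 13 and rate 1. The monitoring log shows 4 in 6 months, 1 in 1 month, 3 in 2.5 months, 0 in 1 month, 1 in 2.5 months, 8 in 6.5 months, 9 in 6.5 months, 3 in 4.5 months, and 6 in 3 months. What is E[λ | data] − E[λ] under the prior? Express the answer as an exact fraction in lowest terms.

-267/23

Total count: 4 + 1 + 3 + 0 + 1 + 8 + 9 + 3 + 6 = 35.
Total exposure: 6 + 1 + 2.5 + 1 + 2.5 + 6.5 + 6.5 + 4.5 + 3 = 33.5 months.
Gamma(α, β) with Poisson data over total exposure Σt gives posterior Gamma(α+Σx, β+Σt) = Gamma(48, 69/2).
Posterior mean = 48/(69/2) = 32/23; prior mean = 13/1 = 13. Difference = 32/23 − 13 = -267/23.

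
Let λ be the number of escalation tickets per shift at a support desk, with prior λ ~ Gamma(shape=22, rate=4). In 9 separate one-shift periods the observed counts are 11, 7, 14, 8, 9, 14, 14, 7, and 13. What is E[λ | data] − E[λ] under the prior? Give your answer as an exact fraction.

95/26

Total count: 11 + 7 + 14 + 8 + 9 + 14 + 14 + 7 + 13 = 97.
Total exposure: 9 shifts.
Conjugate update: add total count to the shape and total exposure to the rate, giving Gamma(119, 13).
Posterior mean = 119/13 = 119/13; prior mean = 22/4 = 11/2. Difference = 119/13 − 11/2 = 95/26.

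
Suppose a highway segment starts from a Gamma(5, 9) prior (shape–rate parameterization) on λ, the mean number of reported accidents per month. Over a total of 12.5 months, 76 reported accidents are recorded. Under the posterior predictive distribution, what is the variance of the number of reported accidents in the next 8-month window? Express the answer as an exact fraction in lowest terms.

Total count 76 over total exposure 12.5 months.
By Gamma–Poisson conjugacy, the posterior is Gamma(α + Σx, β + Σt) = Gamma(5 + 76, 9 + 12.5) = Gamma(81, 43/2).
The posterior predictive for a window of length T is Negative Binomial with variance T·α'·(β'+T)/β'² = 8·81·(59/2)/(1849/4) = 76464/1849.

76464/1849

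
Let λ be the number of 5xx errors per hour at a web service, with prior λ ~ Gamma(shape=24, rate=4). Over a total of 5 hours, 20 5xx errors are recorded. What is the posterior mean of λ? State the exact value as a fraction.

44/9

Total count 20 over total exposure 5 hours.
The Gamma prior is conjugate for the Poisson rate, so λ | data ~ Gamma(24+20, 4+5) = Gamma(44, 9).
Posterior mean = α'/β' = 44/9.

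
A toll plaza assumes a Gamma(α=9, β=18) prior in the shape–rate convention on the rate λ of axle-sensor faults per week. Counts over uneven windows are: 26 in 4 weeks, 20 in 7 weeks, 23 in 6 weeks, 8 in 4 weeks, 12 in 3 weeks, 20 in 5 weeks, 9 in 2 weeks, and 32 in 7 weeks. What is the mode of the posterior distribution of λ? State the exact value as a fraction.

Total count: 26 + 20 + 23 + 8 + 12 + 20 + 9 + 32 = 150.
Total exposure: 4 + 7 + 6 + 4 + 3 + 5 + 2 + 7 = 38 weeks.
Conjugate update: add total count to the shape and total exposure to the rate, giving Gamma(159, 56).
Posterior mode = (α'−1)/β' = 158/56 = 79/28.

79/28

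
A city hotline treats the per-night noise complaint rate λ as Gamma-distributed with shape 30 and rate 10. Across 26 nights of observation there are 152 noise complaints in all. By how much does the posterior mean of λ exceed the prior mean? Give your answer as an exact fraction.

37/18

Total count 152 over total exposure 26 nights.
Posterior: α' = 30 + 152 = 182, β' = 10 + 26 = 36.
Posterior mean = 182/36 = 91/18; prior mean = 30/10 = 3. Difference = 91/18 − 3 = 37/18.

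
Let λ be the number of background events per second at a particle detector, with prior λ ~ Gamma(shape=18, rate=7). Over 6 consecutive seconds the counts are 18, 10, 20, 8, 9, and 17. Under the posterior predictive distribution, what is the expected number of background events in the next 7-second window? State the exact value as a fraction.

700/13

Total count: 18 + 10 + 20 + 8 + 9 + 17 = 82.
Total exposure: 6 seconds.
Posterior: α' = 18 + 82 = 100, β' = 7 + 6 = 13.
Predictive mean over a 7-second window = T·E[λ|data] = 7·100/13 = 700/13.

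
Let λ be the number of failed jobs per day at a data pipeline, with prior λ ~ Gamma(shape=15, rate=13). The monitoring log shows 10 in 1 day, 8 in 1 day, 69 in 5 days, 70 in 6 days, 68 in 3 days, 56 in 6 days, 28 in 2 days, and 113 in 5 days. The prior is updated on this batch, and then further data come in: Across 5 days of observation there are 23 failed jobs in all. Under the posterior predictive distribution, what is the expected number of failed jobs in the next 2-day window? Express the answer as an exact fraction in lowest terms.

920/47

Total count: 10 + 8 + 69 + 70 + 68 + 56 + 28 + 113 = 422.
Total exposure: 1 + 1 + 5 + 6 + 3 + 6 + 2 + 5 = 29 days.
After the first batch: Gamma(15 + 422, 13 + 29) = Gamma(437, 42).
Total count 23 over total exposure 5 days.
After the second batch: Gamma(437 + 23, 42 + 5) = Gamma(460, 47).
Predictive mean over a 2-day window = T·E[λ|data] = 2·460/47 = 920/47.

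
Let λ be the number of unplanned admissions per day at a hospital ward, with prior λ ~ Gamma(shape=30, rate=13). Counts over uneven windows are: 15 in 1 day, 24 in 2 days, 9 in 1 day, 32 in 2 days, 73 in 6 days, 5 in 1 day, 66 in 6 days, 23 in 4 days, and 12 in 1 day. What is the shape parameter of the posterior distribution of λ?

Total count: 15 + 24 + 9 + 32 + 73 + 5 + 66 + 23 + 12 = 259.
Total exposure: 1 + 2 + 1 + 2 + 6 + 1 + 6 + 4 + 1 = 24 days.
Gamma(α, β) with Poisson data over total exposure Σt gives posterior Gamma(α+Σx, β+Σt) = Gamma(289, 37).

289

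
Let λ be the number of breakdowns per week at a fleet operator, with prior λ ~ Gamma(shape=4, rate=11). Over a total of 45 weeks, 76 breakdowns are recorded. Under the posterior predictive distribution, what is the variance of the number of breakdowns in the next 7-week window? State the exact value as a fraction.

45/4

Total count 76 over total exposure 45 weeks.
Gamma(α, β) with Poisson data over total exposure Σt gives posterior Gamma(α+Σx, β+Σt) = Gamma(80, 56).
The posterior predictive for a window of length T is Negative Binomial with variance T·α'·(β'+T)/β'² = 7·80·63/3136 = 45/4.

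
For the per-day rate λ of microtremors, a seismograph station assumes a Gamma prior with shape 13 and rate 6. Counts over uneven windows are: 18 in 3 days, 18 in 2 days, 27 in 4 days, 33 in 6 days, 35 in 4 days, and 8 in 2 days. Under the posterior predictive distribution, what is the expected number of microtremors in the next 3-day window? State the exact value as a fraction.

Total count: 18 + 18 + 27 + 33 + 35 + 8 = 139.
Total exposure: 3 + 2 + 4 + 6 + 4 + 2 = 21 days.
By Gamma–Poisson conjugacy, the posterior is Gamma(α + Σx, β + Σt) = Gamma(13 + 139, 6 + 21) = Gamma(152, 27).
Predictive mean over a 3-day window = T·E[λ|data] = 3·152/27 = 152/9.

152/9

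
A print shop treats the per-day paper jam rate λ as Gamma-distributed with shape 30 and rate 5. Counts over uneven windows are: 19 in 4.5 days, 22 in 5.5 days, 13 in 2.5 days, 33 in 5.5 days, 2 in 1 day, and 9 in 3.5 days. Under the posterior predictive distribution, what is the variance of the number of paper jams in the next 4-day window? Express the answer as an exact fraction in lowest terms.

Total count: 19 + 22 + 13 + 33 + 2 + 9 = 98.
Total exposure: 4.5 + 5.5 + 2.5 + 5.5 + 1 + 3.5 = 22.5 days.
Posterior: α' = 30 + 98 = 128, β' = 5 + 22.5 = 55/2.
The posterior predictive for a window of length T is Negative Binomial with variance T·α'·(β'+T)/β'² = 4·128·(63/2)/(3025/4) = 64512/3025.

64512/3025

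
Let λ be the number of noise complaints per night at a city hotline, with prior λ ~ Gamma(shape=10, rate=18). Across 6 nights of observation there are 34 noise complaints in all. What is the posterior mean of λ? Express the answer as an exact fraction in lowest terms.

Total count 34 over total exposure 6 nights.
Conjugate update: add total count to the shape and total exposure to the rate, giving Gamma(44, 24).
Posterior mean = α'/β' = 44/24 = 11/6.

11/6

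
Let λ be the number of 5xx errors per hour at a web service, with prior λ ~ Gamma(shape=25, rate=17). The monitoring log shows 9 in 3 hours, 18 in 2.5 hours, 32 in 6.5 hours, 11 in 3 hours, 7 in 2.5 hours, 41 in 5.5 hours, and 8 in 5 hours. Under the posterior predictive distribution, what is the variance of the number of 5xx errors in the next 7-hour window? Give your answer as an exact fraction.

54964/2025

Total count: 9 + 18 + 32 + 11 + 7 + 41 + 8 = 126.
Total exposure: 3 + 2.5 + 6.5 + 3 + 2.5 + 5.5 + 5 = 28 hours.
Gamma(α, β) with Poisson data over total exposure Σt gives posterior Gamma(α+Σx, β+Σt) = Gamma(151, 45).
The posterior predictive for a window of length T is Negative Binomial with variance T·α'·(β'+T)/β'² = 7·151·52/2025 = 54964/2025.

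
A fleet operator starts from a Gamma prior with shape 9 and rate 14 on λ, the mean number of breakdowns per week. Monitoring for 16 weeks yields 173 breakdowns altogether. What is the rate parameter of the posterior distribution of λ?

Total count 173 over total exposure 16 weeks.
Conjugate update: add total count to the shape and total exposure to the rate, giving Gamma(182, 30).

30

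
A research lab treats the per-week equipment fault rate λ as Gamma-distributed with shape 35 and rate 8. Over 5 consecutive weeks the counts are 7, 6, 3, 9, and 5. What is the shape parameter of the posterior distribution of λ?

Total count: 7 + 6 + 3 + 9 + 5 = 30.
Total exposure: 5 weeks.
Posterior: α' = 35 + 30 = 65, β' = 8 + 5 = 13.

65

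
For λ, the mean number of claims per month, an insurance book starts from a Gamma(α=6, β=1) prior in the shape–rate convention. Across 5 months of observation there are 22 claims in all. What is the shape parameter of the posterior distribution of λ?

28

Total count 22 over total exposure 5 months.
Conjugate update: add total count to the shape and total exposure to the rate, giving Gamma(28, 6).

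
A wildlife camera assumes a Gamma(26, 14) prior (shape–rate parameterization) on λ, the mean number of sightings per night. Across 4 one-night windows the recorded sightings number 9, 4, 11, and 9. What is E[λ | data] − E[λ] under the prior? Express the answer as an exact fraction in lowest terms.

179/126

Total count: 9 + 4 + 11 + 9 = 33.
Total exposure: 4 nights.
The Gamma prior is conjugate for the Poisson rate, so λ | data ~ Gamma(26+33, 14+4) = Gamma(59, 18).
Posterior mean = 59/18 = 59/18; prior mean = 26/14 = 13/7. Difference = 59/18 − 13/7 = 179/126.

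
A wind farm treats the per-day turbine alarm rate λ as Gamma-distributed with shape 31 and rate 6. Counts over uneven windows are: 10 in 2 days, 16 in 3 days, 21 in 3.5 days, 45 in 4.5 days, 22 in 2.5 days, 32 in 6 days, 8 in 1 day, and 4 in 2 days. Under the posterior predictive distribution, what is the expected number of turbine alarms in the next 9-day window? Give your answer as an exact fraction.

3402/61

Total count: 10 + 16 + 21 + 45 + 22 + 32 + 8 + 4 = 158.
Total exposure: 2 + 3 + 3.5 + 4.5 + 2.5 + 6 + 1 + 2 = 24.5 days.
Gamma(α, β) with Poisson data over total exposure Σt gives posterior Gamma(α+Σx, β+Σt) = Gamma(189, 61/2).
Predictive mean over a 9-day window = T·E[λ|data] = 9·189/(61/2) = 3402/61.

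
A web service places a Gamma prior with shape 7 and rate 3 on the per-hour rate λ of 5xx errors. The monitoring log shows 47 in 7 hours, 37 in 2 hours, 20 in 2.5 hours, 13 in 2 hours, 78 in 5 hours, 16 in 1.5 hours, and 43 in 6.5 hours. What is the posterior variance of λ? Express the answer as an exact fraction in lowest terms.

1044/3481

Total count: 47 + 37 + 20 + 13 + 78 + 16 + 43 = 254.
Total exposure: 7 + 2 + 2.5 + 2 + 5 + 1.5 + 6.5 = 26.5 hours.
Conjugate update: add total count to the shape and total exposure to the rate, giving Gamma(261, 59/2).
Posterior variance = α'/β'² = 261/(3481/4) = 1044/3481.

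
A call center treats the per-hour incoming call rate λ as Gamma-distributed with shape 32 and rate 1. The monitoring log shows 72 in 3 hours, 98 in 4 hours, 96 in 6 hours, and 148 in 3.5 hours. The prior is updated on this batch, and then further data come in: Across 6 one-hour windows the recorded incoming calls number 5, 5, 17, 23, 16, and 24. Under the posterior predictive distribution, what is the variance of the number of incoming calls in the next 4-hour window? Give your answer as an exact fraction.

235840/2209

Total count: 72 + 98 + 96 + 148 = 414.
Total exposure: 3 + 4 + 6 + 3.5 = 16.5 hours.
After the first batch: Gamma(32 + 414, 1 + 16.5) = Gamma(446, 35/2).
Total count: 5 + 5 + 17 + 23 + 16 + 24 = 90.
Total exposure: 6 hours.
After the second batch: Gamma(446 + 90, 35/2 + 6) = Gamma(536, 47/2).
The posterior predictive for a window of length T is Negative Binomial with variance T·α'·(β'+T)/β'² = 4·536·(55/2)/(2209/4) = 235840/2209.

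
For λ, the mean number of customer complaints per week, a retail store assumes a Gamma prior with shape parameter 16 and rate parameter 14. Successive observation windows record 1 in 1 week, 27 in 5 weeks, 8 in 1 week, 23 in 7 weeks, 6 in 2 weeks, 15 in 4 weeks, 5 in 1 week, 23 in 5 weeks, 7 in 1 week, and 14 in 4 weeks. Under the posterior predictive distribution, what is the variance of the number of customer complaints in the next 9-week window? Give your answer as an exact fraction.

Total count: 1 + 27 + 8 + 23 + 6 + 15 + 5 + 23 + 7 + 14 = 129.
Total exposure: 1 + 5 + 1 + 7 + 2 + 4 + 1 + 5 + 1 + 4 = 31 weeks.
The Gamma prior is conjugate for the Poisson rate, so λ | data ~ Gamma(16+129, 14+31) = Gamma(145, 45).
The posterior predictive for a window of length T is Negative Binomial with variance T·α'·(β'+T)/β'² = 9·145·54/2025 = 174/5.

174/5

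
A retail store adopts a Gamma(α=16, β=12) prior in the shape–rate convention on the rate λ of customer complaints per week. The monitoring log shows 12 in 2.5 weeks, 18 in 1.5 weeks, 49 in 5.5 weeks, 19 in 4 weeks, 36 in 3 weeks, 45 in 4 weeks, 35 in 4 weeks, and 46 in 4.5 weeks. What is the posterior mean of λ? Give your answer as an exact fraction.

Total count: 12 + 18 + 49 + 19 + 36 + 45 + 35 + 46 = 260.
Total exposure: 2.5 + 1.5 + 5.5 + 4 + 3 + 4 + 4 + 4.5 = 29 weeks.
The Gamma prior is conjugate for the Poisson rate, so λ | data ~ Gamma(16+260, 12+29) = Gamma(276, 41).
Posterior mean = α'/β' = 276/41.

276/41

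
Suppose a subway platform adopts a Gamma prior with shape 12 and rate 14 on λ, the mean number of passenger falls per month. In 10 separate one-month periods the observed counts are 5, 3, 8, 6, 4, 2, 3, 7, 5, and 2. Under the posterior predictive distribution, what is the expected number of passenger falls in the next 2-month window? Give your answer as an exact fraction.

19/4

Total count: 5 + 3 + 8 + 6 + 4 + 2 + 3 + 7 + 5 + 2 = 45.
Total exposure: 10 months.
The Gamma prior is conjugate for the Poisson rate, so λ | data ~ Gamma(12+45, 14+10) = Gamma(57, 24).
Predictive mean over a 2-month window = T·E[λ|data] = 2·57/24 = 19/4.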